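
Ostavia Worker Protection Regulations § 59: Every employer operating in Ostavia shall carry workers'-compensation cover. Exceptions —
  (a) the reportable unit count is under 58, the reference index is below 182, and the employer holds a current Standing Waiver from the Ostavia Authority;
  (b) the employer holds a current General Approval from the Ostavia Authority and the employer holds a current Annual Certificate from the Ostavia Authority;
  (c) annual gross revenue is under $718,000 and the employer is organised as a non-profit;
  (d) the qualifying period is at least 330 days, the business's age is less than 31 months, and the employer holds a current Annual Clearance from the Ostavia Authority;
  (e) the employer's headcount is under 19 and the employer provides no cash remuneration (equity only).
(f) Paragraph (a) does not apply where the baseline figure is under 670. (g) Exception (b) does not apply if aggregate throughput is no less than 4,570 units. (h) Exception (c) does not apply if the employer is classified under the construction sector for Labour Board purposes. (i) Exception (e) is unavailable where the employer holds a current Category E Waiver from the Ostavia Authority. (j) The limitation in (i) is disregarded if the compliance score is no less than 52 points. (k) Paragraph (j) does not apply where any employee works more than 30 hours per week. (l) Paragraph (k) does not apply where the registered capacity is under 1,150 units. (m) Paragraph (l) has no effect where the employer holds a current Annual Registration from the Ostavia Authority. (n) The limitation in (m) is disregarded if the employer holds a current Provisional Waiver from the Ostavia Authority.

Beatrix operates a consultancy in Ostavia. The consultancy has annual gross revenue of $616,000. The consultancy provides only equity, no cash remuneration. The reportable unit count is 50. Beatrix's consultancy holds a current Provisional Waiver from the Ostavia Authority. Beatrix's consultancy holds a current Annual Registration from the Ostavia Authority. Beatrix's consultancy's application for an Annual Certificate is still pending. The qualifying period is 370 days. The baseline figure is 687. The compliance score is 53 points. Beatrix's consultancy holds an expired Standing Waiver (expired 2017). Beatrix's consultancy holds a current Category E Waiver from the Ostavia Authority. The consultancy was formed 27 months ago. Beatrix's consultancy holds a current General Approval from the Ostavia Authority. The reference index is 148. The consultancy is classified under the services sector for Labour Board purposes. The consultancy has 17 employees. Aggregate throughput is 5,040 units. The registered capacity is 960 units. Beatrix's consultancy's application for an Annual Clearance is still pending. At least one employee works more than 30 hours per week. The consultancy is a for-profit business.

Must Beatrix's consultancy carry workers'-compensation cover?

Exception (a) does not apply: there is no Standing Waiver in force.
Exception (b) requires that the employer holds a current Annual Certificate from the Ostavia Authority; but no current Annual Certificate is held, so (b) is unavailable.
Exception (c) does not apply: the employer is for-profit.
Exception (d) fails — there is no Annual Clearance in force.
Exception (e) is satisfied on its face — the employer's headcount is 17, under the 19 limit; remuneration is equity-only. Under paragraphs (i)–(n): (i) would limit (e) — a current Category E Waiver is held — but (j) sets (i) aside: (j) is triggered — the compliance score is 53 points, meeting the 52 points threshold. (k) would limit (j) — at least one employee exceeds 30 hours/week — but (l) sets (k) aside: (l) operates — the registered capacity is 960 units, under the 1,150 units limit. (m) would limit (l) — a current Annual Registration is held — but (n) sets (m) aside: (n) operates against (m): a current Provisional Waiver is held. Exception (e) stands.

No — exception (e) applies; Beatrix's consultancy is not required to carry workers'-compensation cover.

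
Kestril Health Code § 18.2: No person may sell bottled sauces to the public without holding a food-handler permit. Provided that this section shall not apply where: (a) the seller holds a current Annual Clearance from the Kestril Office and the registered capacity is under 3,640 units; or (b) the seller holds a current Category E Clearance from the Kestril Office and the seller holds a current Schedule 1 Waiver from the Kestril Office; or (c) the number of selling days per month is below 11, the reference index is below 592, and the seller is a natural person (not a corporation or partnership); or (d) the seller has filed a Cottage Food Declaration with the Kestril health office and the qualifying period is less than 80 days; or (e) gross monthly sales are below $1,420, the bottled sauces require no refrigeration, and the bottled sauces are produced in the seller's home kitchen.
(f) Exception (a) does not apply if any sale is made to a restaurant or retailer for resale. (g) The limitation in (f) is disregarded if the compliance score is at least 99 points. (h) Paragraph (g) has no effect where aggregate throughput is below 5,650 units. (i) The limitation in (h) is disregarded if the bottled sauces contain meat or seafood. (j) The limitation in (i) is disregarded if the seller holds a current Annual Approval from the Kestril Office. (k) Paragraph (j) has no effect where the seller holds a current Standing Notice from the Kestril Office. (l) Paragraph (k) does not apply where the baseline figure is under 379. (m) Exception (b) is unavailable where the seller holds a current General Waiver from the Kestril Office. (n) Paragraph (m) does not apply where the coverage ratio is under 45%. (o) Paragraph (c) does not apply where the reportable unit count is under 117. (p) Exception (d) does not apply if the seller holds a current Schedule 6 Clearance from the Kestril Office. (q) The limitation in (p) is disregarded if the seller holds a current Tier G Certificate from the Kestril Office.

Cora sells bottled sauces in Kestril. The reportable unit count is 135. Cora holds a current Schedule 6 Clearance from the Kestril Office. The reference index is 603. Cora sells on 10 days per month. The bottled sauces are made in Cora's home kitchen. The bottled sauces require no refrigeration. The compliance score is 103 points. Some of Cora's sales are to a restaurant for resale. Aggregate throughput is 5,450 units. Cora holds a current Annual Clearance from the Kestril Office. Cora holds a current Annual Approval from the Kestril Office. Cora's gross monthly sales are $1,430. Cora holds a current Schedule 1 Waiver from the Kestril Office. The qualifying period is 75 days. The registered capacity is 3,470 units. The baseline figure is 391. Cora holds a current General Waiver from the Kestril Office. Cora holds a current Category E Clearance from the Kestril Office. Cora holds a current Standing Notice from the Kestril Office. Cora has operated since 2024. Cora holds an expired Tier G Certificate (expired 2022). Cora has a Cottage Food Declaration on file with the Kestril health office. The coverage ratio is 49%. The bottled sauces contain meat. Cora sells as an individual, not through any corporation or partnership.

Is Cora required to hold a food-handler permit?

All of (a)'s requirements are met (a current Annual Clearance is held; the registered capacity is 3,470 units, under the 3,640 units limit). Applying paragraphs (f)–(l): (f) would limit (a) — some sales are to a restaurant for resale — but (g) sets (f) aside: (g) is triggered — the compliance score is 103 points, meeting the 99 points threshold. (h) would limit (g) — aggregate throughput is 5,450 units, below the 5,650 units limit — but (i) sets (h) aside: (i) is triggered — the bottled sauces contain meat. (j) would limit (i) — a current Annual Approval is held — but (k) sets (j) aside: (k) operates against (j): a current Standing Notice is held. (l) is not triggered (the baseline figure is 391, not under 379), so (k) stands. Exception (a) stands.
Exception (b)'s conditions are all satisfied: a current Category E Clearance is held; a current Schedule 1 Waiver is held. However, paragraphs (m)–(n) must be considered: (m) operates against (b): a current General Waiver is held. (n), which would lift (m), is not triggered — the coverage ratio is 49%, not under 45%. (b) is therefore removed.
Exception (c) does not apply: the reference index is 603, not below 592.
Exception (d): a Cottage Food Declaration is on file; the qualifying period is 75 days, less than the 80 days limit — every condition holds. Turning to paragraphs (p)–(q): (p) operates against (d): a current Schedule 6 Clearance is held. (q), which would lift (p), is inapplicable — no current Tier G Certificate is held. Exception (d) does not apply.
Exception (e) requires that gross monthly sales are below $1,420; but gross monthly sales are $1,430, not below $1,420, so (e) is unavailable.

No — exception (a) applies; Cora is not required to hold a food-handler permit.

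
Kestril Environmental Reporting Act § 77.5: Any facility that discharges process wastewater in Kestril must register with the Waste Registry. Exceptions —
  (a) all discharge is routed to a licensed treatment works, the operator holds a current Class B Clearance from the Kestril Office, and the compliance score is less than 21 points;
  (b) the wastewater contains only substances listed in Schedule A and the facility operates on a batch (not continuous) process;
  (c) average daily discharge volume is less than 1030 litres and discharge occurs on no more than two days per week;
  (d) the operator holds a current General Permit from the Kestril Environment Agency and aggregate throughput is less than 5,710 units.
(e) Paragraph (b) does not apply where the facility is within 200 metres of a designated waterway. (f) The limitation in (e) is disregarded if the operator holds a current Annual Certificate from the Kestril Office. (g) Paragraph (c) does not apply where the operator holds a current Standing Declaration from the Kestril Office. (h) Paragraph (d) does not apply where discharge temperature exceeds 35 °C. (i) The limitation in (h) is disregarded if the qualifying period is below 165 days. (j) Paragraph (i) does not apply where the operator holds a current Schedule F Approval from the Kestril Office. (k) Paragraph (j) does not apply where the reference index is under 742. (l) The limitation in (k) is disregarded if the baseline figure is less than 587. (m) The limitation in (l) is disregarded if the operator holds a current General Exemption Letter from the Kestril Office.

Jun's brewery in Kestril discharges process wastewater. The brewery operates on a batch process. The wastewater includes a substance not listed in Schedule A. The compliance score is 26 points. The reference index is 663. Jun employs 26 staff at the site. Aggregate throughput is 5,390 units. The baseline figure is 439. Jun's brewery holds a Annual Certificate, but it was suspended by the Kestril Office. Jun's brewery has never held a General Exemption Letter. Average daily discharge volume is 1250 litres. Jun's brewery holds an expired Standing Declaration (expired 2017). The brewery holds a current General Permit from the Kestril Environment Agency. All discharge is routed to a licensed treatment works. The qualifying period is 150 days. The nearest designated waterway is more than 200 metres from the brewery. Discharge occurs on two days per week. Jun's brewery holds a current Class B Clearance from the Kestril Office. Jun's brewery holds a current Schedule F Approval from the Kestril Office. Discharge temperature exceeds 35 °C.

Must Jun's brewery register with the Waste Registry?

Yes — Jun's brewery must register with the Waste Registry.

Exception (a) does not apply: the compliance score is 26 points, not less than 21 points.
Exception (b) does not apply: the wastewater includes a non-Schedule-A substance.
Exception (c) fails — average daily discharge volume is 1250 litres, not less than 1030 litres.
Exception (d) is satisfied on its face — a current General Permit is held; aggregate throughput is 5,390 units, less than the 5,710 units limit. However, paragraphs (h)–(m) must be considered: (h) operates against (d): discharge temperature exceeds 35 °C. (i) would limit (h) — the qualifying period is 150 days, below the 165 days limit — but (j) sets (i) aside: (j) operates against (i): a current Schedule F Approval is held. (k) would limit (j) — the reference index is 663, under the 742 limit — but (l) sets (k) aside: (l) is engaged — the baseline figure is 439, less than the 587 limit. (m), which would lift (l), does not operate here — the General Exemption Letter is not current. (d) is therefore removed.
Every exception is unavailable, so the rule governs.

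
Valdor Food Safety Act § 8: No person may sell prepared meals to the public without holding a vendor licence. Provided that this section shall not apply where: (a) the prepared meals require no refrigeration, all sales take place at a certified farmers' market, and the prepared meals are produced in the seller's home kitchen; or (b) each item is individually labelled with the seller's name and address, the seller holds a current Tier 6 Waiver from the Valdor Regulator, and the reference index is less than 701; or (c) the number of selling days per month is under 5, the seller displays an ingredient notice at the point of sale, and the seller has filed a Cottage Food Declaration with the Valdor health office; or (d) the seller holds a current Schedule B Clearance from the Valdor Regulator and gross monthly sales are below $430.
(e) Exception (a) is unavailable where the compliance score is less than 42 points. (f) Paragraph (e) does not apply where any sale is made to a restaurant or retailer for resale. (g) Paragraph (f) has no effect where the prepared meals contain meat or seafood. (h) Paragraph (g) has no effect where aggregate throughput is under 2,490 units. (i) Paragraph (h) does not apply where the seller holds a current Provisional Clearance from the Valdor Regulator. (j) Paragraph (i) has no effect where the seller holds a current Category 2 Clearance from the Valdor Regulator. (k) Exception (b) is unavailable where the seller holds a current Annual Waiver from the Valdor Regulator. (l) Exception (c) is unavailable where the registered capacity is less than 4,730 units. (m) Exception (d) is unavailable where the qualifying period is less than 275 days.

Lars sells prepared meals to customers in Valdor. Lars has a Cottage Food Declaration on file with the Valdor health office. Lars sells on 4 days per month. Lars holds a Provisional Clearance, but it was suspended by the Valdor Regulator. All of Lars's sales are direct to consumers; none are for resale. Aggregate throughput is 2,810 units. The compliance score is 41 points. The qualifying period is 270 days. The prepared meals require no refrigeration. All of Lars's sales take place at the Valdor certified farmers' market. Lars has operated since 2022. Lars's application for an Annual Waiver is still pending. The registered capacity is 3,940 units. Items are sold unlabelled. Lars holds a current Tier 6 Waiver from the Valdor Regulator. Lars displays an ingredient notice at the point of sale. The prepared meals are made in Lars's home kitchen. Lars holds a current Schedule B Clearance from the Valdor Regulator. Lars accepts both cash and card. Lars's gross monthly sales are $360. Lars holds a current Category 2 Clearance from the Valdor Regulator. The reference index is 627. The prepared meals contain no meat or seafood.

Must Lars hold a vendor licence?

Exception (a)'s conditions are all satisfied: the prepared meals are shelf-stable; all sales are at a certified farmers' market; the prepared meals are home-kitchen produced. But applying paragraphs (e)–(j): (e) operates — the compliance score is 41 points, less than the 42 points limit. (f), which would lift (e), does not operate here — no sales are for resale. So (a) is unavailable.
Exception (b) does not apply: items are sold unlabelled.
All of (c)'s requirements are met (the number of selling days per month is 4, under the 5 limit; an ingredient notice is displayed; a Cottage Food Declaration is on file). Turning to paragraph (l): (l) applies — the registered capacity is 3,940 units, less than the 4,730 units limit. (c) is therefore removed.
Exception (d): a current Schedule B Clearance is held; gross monthly sales are $360, below the $430 limit — every condition holds. Turning to paragraph (m): (m) is engaged — the qualifying period is 270 days, less than the 275 days limit. Exception (d) does not apply.
No exception applies. The general rule governs.

Yes — Lars must hold a vendor licence.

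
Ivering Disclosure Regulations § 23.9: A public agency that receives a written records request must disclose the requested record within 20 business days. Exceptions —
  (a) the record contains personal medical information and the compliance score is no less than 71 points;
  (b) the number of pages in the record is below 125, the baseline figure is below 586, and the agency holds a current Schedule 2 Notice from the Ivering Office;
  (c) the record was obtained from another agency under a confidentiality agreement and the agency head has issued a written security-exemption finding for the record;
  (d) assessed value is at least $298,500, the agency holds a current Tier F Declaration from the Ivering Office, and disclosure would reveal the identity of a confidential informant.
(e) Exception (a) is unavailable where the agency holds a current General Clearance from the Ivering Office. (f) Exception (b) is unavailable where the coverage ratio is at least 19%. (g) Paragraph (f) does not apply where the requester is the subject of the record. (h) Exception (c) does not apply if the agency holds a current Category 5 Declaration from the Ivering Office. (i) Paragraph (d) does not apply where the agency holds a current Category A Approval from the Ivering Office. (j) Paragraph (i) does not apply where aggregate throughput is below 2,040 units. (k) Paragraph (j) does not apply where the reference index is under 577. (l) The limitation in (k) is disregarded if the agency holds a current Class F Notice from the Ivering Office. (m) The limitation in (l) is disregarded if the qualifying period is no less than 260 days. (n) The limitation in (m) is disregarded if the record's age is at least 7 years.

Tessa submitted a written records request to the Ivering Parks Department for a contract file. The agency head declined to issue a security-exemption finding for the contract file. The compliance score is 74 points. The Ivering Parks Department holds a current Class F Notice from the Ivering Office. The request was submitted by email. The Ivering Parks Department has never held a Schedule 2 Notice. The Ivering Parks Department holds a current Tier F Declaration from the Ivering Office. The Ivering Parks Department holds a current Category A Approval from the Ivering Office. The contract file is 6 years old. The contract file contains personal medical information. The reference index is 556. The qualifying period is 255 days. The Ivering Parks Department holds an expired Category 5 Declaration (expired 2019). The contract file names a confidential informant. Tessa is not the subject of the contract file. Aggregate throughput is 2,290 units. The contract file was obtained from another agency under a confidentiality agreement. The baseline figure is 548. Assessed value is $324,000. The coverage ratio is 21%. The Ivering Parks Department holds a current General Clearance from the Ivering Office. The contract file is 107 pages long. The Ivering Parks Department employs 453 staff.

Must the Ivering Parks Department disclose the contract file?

Yes — the Ivering Parks Department must disclose the contract file.

Exception (a) is satisfied on its face — the contract file contains personal medical information; the compliance score is 74 points, meeting the 71 points threshold. However, paragraph (e) must be considered: (e) operates against (a): a current General Clearance is held. Exception (a) does not apply.
Exception (b) fails — no current Schedule 2 Notice is held.
Exception (c) requires that the agency head has issued a written security-exemption finding for the record; but the agency head declined to issue a security-exemption finding, so (c) is unavailable.
All of (d)'s requirements are met (assessed value is $324,000, meeting the $298,500 threshold; a current Tier F Declaration is held; the contract file names a confidential informant). But applying paragraphs (i)–(n): (i) operates against (d): a current Category A Approval is held. (j), which would lift (i), is not triggered — aggregate throughput is 2,290 units, not below 2,040 units. So (d) is unavailable.
No exception applies. The general rule governs.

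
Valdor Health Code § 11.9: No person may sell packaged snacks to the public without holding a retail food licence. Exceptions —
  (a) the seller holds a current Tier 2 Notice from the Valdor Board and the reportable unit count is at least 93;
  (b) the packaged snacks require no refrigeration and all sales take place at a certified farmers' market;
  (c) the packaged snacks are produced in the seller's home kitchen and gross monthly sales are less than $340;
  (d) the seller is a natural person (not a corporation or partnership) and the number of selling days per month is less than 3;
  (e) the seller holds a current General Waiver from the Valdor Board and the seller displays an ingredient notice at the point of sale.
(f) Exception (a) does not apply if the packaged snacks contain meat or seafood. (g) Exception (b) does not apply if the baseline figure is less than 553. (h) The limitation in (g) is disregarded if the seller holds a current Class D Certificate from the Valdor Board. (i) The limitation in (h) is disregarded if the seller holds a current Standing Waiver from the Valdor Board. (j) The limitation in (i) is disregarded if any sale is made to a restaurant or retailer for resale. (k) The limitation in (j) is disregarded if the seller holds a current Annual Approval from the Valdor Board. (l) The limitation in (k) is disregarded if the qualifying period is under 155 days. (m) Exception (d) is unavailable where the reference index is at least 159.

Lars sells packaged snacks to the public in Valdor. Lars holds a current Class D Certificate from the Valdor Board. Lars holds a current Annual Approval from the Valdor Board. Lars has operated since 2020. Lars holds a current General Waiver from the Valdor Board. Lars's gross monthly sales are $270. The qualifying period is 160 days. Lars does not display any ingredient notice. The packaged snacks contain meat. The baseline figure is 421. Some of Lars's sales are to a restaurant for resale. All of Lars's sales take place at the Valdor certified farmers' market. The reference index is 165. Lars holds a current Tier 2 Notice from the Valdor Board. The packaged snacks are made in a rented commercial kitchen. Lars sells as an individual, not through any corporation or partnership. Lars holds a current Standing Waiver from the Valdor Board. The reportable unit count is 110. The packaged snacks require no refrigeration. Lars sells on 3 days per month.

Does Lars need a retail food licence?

Yes — Lars must hold a retail food licence.

Exception (a)'s conditions are all satisfied: a current Tier 2 Notice is held; the reportable unit count is 110, meeting the 93 threshold. But applying paragraph (f): (f) operates against (a): the packaged snacks contain meat. So (a) is unavailable.
Exception (b) is satisfied on its face — the packaged snacks are shelf-stable; all sales are at a certified farmers' market. Turning to paragraphs (g)–(l): (g) applies — the baseline figure is 421, less than the 553 limit. (h) would limit (g) — a current Class D Certificate is held — but (i) sets (h) aside: (i) operates against (h): a current Standing Waiver is held. (j) would limit (i) — some sales are to a restaurant for resale — but (k) sets (j) aside: (k) operates — a current Annual Approval is held. (l), which would lift (k), is not triggered — the qualifying period is 160 days, not under 155 days. So (b) is unavailable.
Exception (c) does not apply: the packaged snacks are made in a commercial kitchen, not a home kitchen.
Exception (d) does not apply: the number of selling days per month is 3, not less than 3.
Exception (e) requires that the seller displays an ingredient notice at the point of sale; but no ingredient notice is displayed, so (e) is unavailable.
No exception displaces § 11.9.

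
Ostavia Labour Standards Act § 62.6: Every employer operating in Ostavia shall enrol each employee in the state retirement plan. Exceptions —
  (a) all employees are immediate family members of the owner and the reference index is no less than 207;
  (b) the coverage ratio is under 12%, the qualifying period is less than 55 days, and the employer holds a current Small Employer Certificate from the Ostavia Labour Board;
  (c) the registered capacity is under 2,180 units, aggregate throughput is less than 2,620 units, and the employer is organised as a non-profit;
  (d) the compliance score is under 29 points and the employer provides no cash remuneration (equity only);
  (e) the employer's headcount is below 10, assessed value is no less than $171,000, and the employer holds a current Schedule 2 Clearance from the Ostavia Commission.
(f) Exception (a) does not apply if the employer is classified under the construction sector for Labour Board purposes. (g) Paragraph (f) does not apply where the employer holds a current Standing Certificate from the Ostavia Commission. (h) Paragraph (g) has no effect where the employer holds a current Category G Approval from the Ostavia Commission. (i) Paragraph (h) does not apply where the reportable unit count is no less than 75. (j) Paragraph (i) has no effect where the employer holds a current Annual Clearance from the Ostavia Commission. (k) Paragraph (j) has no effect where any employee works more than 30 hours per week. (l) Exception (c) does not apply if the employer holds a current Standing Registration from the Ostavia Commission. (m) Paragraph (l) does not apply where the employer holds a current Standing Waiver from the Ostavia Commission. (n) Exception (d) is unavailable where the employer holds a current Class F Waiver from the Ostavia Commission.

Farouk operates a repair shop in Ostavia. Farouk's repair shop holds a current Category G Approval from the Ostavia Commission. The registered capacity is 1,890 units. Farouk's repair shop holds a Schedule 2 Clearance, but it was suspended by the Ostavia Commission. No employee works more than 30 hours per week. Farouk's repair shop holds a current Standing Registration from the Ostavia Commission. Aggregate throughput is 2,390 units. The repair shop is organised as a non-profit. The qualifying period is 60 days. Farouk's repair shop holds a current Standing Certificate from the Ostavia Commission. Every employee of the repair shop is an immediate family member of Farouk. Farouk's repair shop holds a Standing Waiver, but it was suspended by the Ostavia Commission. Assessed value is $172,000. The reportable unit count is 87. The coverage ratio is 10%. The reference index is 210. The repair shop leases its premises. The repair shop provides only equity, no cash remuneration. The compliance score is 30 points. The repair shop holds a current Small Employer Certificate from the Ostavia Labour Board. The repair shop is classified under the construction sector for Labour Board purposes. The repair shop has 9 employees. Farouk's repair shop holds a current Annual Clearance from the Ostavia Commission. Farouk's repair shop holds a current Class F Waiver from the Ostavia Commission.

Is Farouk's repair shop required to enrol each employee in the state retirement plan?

Yes — Farouk's repair shop must enrol each employee in the state retirement plan.

Exception (a): every employee is an immediate family member; the reference index is 210, meeting the 207 threshold — every condition holds. Turning to paragraphs (f)–(k): (f) operates against (a): the repair shop is classified under the construction sector. (g) would limit (f) — a current Standing Certificate is held — but (h) sets (g) aside: (h) is triggered — a current Category G Approval is held. (i) would limit (h) — the reportable unit count is 87, meeting the 75 threshold — but (j) sets (i) aside: (j) operates — a current Annual Clearance is held. (k), which would lift (j), is inapplicable — no employee exceeds 30 hours/week. (a) is therefore removed.
Exception (b) fails — the qualifying period is 60 days, not less than 55 days.
Exception (c) is satisfied on its face — the registered capacity is 1,890 units, under the 2,180 units limit; aggregate throughput is 2,390 units, less than the 2,620 units limit; the employer is a non-profit. But: (l) operates against (c): a current Standing Registration is held. (m), which would lift (l), does not operate here — there is no Standing Waiver in force. Exception (c) does not apply.
Exception (d) fails — the compliance score is 30 points, not under 29 points.
Exception (e) does not apply: there is no Schedule 2 Clearance in force.
No exception is made out. Farouk's repair shop falls within the general rule.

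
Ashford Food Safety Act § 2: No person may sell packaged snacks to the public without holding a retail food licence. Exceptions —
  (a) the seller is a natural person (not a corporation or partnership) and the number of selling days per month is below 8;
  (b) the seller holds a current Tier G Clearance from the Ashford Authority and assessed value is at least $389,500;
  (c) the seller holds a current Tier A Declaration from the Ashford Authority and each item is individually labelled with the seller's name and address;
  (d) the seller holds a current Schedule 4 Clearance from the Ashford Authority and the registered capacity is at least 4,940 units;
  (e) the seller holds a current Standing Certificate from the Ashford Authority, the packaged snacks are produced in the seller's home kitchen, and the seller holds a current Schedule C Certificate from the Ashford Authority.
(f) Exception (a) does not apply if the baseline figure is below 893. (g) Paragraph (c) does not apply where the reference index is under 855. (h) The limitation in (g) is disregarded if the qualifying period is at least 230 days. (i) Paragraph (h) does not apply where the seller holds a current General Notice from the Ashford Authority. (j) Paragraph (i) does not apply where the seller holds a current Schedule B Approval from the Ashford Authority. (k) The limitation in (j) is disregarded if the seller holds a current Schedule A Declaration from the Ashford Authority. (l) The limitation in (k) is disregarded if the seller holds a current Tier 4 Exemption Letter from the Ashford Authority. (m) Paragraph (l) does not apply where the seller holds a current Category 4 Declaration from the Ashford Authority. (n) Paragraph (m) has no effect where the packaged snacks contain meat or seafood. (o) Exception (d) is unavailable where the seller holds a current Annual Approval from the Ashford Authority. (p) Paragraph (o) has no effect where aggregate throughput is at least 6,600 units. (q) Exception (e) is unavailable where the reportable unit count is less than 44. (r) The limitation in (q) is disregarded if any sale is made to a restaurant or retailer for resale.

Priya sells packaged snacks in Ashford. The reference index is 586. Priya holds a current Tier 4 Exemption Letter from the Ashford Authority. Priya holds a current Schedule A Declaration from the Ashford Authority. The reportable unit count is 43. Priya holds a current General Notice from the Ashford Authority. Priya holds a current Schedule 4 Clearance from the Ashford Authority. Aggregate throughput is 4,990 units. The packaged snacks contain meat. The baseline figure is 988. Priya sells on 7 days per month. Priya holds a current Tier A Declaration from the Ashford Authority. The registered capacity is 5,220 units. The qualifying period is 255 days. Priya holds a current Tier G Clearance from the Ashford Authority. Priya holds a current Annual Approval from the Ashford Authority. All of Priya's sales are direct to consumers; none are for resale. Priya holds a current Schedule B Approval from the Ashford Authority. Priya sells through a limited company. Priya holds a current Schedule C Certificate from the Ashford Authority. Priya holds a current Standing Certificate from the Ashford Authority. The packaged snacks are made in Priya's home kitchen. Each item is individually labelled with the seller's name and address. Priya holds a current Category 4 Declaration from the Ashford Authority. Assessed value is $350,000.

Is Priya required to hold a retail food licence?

No — exception (c) applies; Priya is not required to hold a retail food licence.

Exception (a) fails — the seller operates through a limited company.
Exception (b) does not apply: assessed value is $350,000, short of $389,500.
Exception (c): a current Tier A Declaration is held; items are individually labelled — every condition holds. Considering the limiting provisions: (g) would limit (c) — the reference index is 586, under the 855 limit — but (h) sets (g) aside: (h) operates against (g): the qualifying period is 255 days, meeting the 230 days threshold. (i) would limit (h) — a current General Notice is held — but (j) sets (i) aside: (j) operates — a current Schedule B Approval is held. (k) operates (a current Schedule A Declaration is held), but yields to (l): (l) operates — a current Tier 4 Exemption Letter is held. (m) would limit (l) — a current Category 4 Declaration is held — but (n) sets (m) aside: (n) applies — the packaged snacks contain meat. So (c) applies.
Exception (d)'s conditions are all satisfied: a current Schedule 4 Clearance is held; the registered capacity is 5,220 units, meeting the 4,940 units threshold. But applying paragraphs (o)–(p): (o) operates — a current Annual Approval is held. (p), which would lift (o), is inapplicable — aggregate throughput is 4,990 units, short of 6,600 units. (d) is therefore removed.
Exception (e): a current Standing Certificate is held; the packaged snacks are home-kitchen produced; a current Schedule C Certificate is held — every condition holds. But applying paragraphs (q)–(r): (q) operates against (e): the reportable unit count is 43, less than the 44 limit. (r), which would lift (q), does not operate here — no sales are for resale. (e) is therefore removed.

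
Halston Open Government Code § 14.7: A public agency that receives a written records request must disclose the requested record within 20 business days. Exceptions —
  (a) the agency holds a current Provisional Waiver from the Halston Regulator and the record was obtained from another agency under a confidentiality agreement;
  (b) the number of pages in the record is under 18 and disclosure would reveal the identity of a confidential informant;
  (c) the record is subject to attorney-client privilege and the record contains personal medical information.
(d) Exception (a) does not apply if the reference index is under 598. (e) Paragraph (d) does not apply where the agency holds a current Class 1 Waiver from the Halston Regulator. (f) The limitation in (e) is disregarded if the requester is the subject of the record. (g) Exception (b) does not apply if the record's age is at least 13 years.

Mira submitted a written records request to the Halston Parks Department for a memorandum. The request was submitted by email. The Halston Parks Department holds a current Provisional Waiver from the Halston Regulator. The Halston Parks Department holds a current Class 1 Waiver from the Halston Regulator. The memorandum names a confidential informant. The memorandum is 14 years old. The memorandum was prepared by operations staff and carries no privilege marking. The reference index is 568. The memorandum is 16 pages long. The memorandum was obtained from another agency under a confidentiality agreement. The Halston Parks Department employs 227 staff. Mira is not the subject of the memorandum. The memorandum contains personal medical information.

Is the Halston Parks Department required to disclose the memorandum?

No — exception (a) applies; the Halston Parks Department is not required to disclose the memorandum.

Exception (a) is satisfied on its face — a current Provisional Waiver is held; the memorandum was obtained under a confidentiality agreement. Considering the limiting provisions: (d) operates (the reference index is 568, under the 598 limit), but is overridden by (e): (e) is triggered — a current Class 1 Waiver is held. (f) is not engaged (Mira is not the subject of the memorandum), so (e) stands. Exception (a) stands.
Exception (b): the number of pages in the record is 16, under the 18 limit; the memorandum names a confidential informant — every condition holds. Turning to paragraph (g): (g) operates against (b): the record's age is 14 years, meeting the 13 years threshold. Exception (b) does not apply.
Exception (c) does not apply: the memorandum carries no privilege marking.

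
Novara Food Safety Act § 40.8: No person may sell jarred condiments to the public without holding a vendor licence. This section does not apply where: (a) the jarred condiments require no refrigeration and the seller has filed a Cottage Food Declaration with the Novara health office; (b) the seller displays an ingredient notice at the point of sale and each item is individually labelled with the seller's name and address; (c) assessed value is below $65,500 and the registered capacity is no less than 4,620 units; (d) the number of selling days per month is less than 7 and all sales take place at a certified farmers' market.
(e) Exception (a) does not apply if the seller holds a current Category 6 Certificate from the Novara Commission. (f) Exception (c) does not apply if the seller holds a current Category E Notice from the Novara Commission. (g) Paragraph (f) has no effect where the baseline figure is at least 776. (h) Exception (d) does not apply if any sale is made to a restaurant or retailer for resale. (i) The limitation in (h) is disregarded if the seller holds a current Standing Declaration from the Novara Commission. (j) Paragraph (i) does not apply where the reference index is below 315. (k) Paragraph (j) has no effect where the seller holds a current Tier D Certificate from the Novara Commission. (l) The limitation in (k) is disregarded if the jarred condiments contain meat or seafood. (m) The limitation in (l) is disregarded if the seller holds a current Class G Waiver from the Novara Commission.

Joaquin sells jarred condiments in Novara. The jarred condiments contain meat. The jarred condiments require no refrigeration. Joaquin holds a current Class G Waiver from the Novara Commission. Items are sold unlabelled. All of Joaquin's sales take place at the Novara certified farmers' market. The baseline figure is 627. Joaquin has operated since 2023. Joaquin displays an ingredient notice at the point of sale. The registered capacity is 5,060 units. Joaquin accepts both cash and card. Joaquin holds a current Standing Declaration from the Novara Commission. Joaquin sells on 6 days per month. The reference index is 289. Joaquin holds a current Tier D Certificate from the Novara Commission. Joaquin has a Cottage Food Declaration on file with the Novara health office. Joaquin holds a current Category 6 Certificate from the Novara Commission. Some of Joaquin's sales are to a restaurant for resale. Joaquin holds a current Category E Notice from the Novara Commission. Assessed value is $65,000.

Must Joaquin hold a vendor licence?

All of (a)'s requirements are met (the jarred condiments are shelf-stable; a Cottage Food Declaration is on file). Turning to paragraph (e): (e) applies — a current Category 6 Certificate is held. Exception (a) does not apply.
Exception (b) requires that each item is individually labelled with the seller's name and address; but items are sold unlabelled, so (b) is unavailable.
Exception (c): assessed value is $65,000, below the $65,500 limit; the registered capacity is 5,060 units, meeting the 4,620 units threshold — every condition holds. But: (f) operates against (c): a current Category E Notice is held. (g) does not operate here (the baseline figure is 627, short of 776), so (f) stands. Exception (c) does not apply.
All of (d)'s requirements are met (the number of selling days per month is 6, less than the 7 limit; all sales are at a certified farmers' market). Under paragraphs (h)–(m): (h) would limit (d) — some sales are to a restaurant for resale — but (i) sets (h) aside: (i) operates against (h): a current Standing Declaration is held. (j) would limit (i) — the reference index is 289, below the 315 limit — but (k) sets (j) aside: (k) is engaged — a current Tier D Certificate is held. (l) would limit (k) — the jarred condiments contain meat — but (m) sets (l) aside: (m) operates against (l): a current Class G Waiver is held. (d) remains available.

No — exception (d) applies; Joaquin is not required to hold a vendor licence.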